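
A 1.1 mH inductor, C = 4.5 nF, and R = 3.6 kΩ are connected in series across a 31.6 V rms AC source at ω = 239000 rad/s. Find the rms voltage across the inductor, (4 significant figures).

2.269 V

X_L = ωL = 262.9 Ω
X_C = 1/(ωC) = 929.8 Ω
Net reactance X = X_L − X_C = -666.9 Ω
Z = 3600 − j666.9 Ω
|Z| = √(3600² + 666.9²) = 3661 Ω
I = V/|Z| = 8.631 mA
V_L = I·|Z_L| = 0.008631 × 262.9 = 2.269 V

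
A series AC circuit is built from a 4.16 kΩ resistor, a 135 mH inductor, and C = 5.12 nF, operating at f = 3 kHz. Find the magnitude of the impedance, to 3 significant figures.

8850 Ω

ω = 2πf = 18850 rad/s
X_L = ωL = 2540 Ω
X_C = 1/(ωC) = 10400 Ω
Net reactance X = X_L − X_C = -7820 Ω
Z = 4160 − j7820 Ω
|Z| = √(4160² + 7820²) = 8850 Ω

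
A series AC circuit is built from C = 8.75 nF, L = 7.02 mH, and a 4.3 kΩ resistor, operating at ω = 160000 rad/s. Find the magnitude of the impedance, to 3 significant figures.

X_L = ωL = 1120 Ω
X_C = 1/(ωC) = 714 Ω
Net reactance X = X_L − X_C = 409 Ω
Z = 4300 + j409 Ω
|Z| = √(4300² + 409²) = 4320 Ω

4320 Ω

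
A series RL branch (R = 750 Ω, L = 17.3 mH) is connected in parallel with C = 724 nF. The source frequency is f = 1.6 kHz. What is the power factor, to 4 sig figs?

ω = 2πf = 10050 rad/s
X_L = ωL = 173.9 Ω
X_C = 1/(ωC) = 137.4 Ω
Branch 1 (R+jX_L): Z₁ = 750.0 + j173.9 Ω, |Z₁| = 769.9 Ω
Branch 2 (−jX_C): Z₂ = −j137.4 Ω
Parallel: Z = Z₁Z₂/(Z₁+Z₂), |Z| = 140.9 Ω, ∠Z = -79.73°
cos φ = cos(-79.73°) = 0.1782

0.1782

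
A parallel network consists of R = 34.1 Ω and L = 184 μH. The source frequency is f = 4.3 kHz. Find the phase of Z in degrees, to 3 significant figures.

81.7°

ω = 2πf = 27020 rad/s
X_L = ωL = 4.97 Ω
Parallel: admittances add. Y = 1/R + 1/(jωL)
Y = (0.0293 − j0.201) S
|Y| = 0.203 S → |Z| = 1/|Y| = 4.92 Ω, ∠Z = −∠Y = 81.7°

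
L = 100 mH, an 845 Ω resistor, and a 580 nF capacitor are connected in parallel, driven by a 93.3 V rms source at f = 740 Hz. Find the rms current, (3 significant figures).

ω = 2πf = 4650 rad/s
X_L = ωL = 465 Ω
X_C = 1/(ωC) = 371 Ω
Parallel: admittances add. Y = 1/R + 1/(jωL) + jωC
Y = (0.00118 + j0.000546) S
|Y| = 0.00130 S → |Z| = 1/|Y| = 767 Ω, ∠Z = −∠Y = -24.8°
I = V/|Z| = 93.3/767 = 122 mA

122 mA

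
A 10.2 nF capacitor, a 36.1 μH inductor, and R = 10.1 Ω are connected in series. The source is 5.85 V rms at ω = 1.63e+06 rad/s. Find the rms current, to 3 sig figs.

X_L = ωL = 58.8 Ω
X_C = 1/(ωC) = 60.1 Ω
Net reactance X = X_L − X_C = -1.30 Ω
Z = 10.1 − j1.30 Ω
|Z| = √(10.1² + 1.30²) = 10.2 Ω
I = V/|Z| = 5.85/10.2 = 574 mA

574 mA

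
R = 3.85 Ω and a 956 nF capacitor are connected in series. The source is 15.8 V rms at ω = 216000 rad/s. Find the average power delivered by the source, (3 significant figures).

X_C = 1/(ωC) = 4.84 Ω
Z = 3.85 − j4.84 Ω
|Z| = √(3.85² + 4.84²) = 6.19 Ω
∠Z = arctan(-4.84/3.85) = -51.5°
I = V/|Z| = 2.55 A
P = VI cos φ = 15.8 × 2.55 × cos(-51.5°) = 25.1 W

25.1 W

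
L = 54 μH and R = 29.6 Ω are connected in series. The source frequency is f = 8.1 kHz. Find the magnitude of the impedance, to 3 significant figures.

ω = 2πf = 50890 rad/s
X_L = ωL = 2.75 Ω
Z = 29.6 + j2.75 Ω
|Z| = √(29.6² + 2.75²) = 29.7 Ω

29.7 Ω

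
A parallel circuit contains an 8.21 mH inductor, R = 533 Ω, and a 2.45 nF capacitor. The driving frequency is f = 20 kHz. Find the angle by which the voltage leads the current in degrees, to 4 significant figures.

19.42°

ω = 2πf = 125700 rad/s
X_L = ωL = 1032 Ω
X_C = 1/(ωC) = 3248 Ω
Parallel: admittances add. Y = 1/R + 1/(jωL) + jωC
Y = (0.001876 − j0.0006614) S
|Y| = 0.001989 S → |Z| = 1/|Y| = 502.7 Ω, ∠Z = −∠Y = 19.42°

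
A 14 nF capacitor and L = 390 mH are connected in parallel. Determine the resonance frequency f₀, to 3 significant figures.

ω₀ = 1/√(LC) = 1/√(0.39 × 1.4e-08) = 13530 rad/s
f₀ = ω₀/(2π) = 2.15 kHz

2.15 kHz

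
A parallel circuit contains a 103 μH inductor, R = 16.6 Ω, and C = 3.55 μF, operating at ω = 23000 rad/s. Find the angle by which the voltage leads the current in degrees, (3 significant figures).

X_L = ωL = 2.37 Ω
X_C = 1/(ωC) = 12.2 Ω
Parallel: admittances add. Y = 1/R + 1/(jωL) + jωC
Y = (0.0602 − j0.340) S
|Y| = 0.346 S → |Z| = 1/|Y| = 2.89 Ω, ∠Z = −∠Y = 80.0°

80.0°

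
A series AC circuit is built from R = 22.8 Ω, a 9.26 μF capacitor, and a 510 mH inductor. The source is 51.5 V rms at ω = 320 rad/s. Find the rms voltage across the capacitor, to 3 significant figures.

98.9 V

X_L = ωL = 163 Ω
X_C = 1/(ωC) = 337 Ω
Net reactance X = X_L − X_C = -174 Ω
Z = 22.8 − j174 Ω
|Z| = √(22.8² + 174²) = 176 Ω
I = V/|Z| = 293 mA
V_C = I·|Z_C| = 0.293 × 337 = 98.9 V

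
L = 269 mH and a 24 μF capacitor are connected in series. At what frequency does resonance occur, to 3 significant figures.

ω₀ = 1/√(LC) = 1/√(0.269 × 2.4e-05) = 393.6 rad/s
f₀ = ω₀/(2π) = 62.6 Hz

62.6 Hz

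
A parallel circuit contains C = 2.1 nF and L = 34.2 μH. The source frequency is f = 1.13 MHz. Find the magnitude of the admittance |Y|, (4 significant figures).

10.79 mS

ω = 2πf = 7.1e+06 rad/s
X_L = ωL = 242.8 Ω
X_C = 1/(ωC) = 67.07 Ω
Parallel: admittances add. Y = 1/(jωL) + jωC
Y = (0 + j0.01079) S
|Y| = 0.01079 S → |Z| = 1/|Y| = 92.66 Ω, ∠Z = −∠Y = -90.00°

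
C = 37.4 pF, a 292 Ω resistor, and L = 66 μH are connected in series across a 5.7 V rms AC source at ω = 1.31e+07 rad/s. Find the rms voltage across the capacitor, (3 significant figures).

X_L = ωL = 865 Ω
X_C = 1/(ωC) = 2040 Ω
Net reactance X = X_L − X_C = -1180 Ω
Z = 292 − j1180 Ω
|Z| = √(292² + 1180²) = 1210 Ω
I = V/|Z| = 4.70 mA
V_C = I·|Z_C| = 0.00470 × 2040 = 9.60 V

9.60 V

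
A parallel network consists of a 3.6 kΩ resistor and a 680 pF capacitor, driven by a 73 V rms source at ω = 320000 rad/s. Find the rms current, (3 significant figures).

X_C = 1/(ωC) = 4600 Ω
Parallel: admittances add. Y = 1/R + jωC
Y = (0.000278 + j0.000218) S
|Y| = 0.000353 S → |Z| = 1/|Y| = 2830 Ω, ∠Z = −∠Y = -38.1°
I = V/|Z| = 73/2830 = 25.8 mA

25.8 mA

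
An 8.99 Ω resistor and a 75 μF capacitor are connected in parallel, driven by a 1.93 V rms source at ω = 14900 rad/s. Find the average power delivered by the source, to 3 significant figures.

414 mW

X_C = 1/(ωC) = 0.895 Ω
Parallel: admittances add. Y = 1/R + jωC
Y = (0.111 + j1.12) S
|Y| = 1.12 S → |Z| = 1/|Y| = 0.890 Ω, ∠Z = −∠Y = -84.3°
I = V/|Z| = 2.17 A
P = VI cos φ = 1.93 × 2.17 × cos(-84.3°) = 414 mW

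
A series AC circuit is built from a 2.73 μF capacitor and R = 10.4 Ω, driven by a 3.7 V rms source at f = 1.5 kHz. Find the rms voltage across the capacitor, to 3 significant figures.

3.57 V

ω = 2πf = 9425 rad/s
X_C = 1/(ωC) = 38.9 Ω
Z = 10.4 − j38.9 Ω
|Z| = √(10.4² + 38.9²) = 40.2 Ω
I = V/|Z| = 92.0 mA
V_C = I·|Z_C| = 0.0920 × 38.9 = 3.57 V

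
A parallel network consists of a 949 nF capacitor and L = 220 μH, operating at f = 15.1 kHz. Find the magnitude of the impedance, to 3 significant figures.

23.7 Ω

ω = 2πf = 94880 rad/s
X_L = ωL = 20.9 Ω
X_C = 1/(ωC) = 11.1 Ω
Parallel: admittances add. Y = 1/(jωL) + jωC
Y = (0 + j0.0421) S
|Y| = 0.0421 S → |Z| = 1/|Y| = 23.7 Ω, ∠Z = −∠Y = -90.0°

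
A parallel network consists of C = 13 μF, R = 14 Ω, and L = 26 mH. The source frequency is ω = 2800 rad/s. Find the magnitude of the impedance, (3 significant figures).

X_L = ωL = 72.8 Ω
X_C = 1/(ωC) = 27.5 Ω
Parallel: admittances add. Y = 1/R + 1/(jωL) + jωC
Y = (0.0714 + j0.0227) S
|Y| = 0.0749 S → |Z| = 1/|Y| = 13.3 Ω, ∠Z = −∠Y = -17.6°

13.3 Ω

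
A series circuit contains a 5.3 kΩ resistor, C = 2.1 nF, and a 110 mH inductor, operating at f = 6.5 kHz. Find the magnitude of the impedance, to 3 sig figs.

ω = 2πf = 40840 rad/s
X_L = ωL = 4490 Ω
X_C = 1/(ωC) = 11700 Ω
Net reactance X = X_L − X_C = -7170 Ω
Z = 5300 − j7170 Ω
|Z| = √(5300² + 7170²) = 8910 Ω

8910 Ω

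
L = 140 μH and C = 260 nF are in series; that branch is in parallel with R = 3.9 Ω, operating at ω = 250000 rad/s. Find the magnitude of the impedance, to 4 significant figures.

X_L = ωL = 35.00 Ω
X_C = 1/(ωC) = 15.38 Ω
Branch 1: Z₁ = R = 3.900 Ω
Branch 2 (series LC): Z₂ = j(X_L − X_C) = j19.62 Ω
Parallel: Z = Z₁Z₂/(Z₁+Z₂), |Z| = 3.825 Ω, ∠Z = 11.25°

3.825 Ω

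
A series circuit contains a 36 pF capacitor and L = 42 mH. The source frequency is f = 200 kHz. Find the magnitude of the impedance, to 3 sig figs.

30700 Ω

ω = 2πf = 1.257e+06 rad/s
X_L = ωL = 52800 Ω
X_C = 1/(ωC) = 22100 Ω
Net reactance X = X_L − X_C = 30700 Ω
Z = j30700 Ω
|Z| = √(0² + 30700²) = 30700 Ω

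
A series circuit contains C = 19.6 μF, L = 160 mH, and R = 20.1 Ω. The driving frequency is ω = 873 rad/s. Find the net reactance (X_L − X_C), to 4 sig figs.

X_L = ωL = 139.7 Ω
X_C = 1/(ωC) = 58.44 Ω
X = 139.7 − 58.44 = 81.24 Ω

81.24 Ω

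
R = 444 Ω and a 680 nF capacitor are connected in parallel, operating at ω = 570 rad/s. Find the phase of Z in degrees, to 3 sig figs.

X_C = 1/(ωC) = 2580 Ω
Parallel: admittances add. Y = 1/R + jωC
Y = (0.00225 + j0.000388) S
|Y| = 0.00229 S → |Z| = 1/|Y| = 438 Ω, ∠Z = −∠Y = -9.76°

-9.76°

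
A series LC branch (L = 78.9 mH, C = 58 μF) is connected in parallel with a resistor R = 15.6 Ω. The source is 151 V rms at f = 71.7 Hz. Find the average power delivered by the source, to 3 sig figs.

1.46 kW

ω = 2πf = 450.5 rad/s
X_L = ωL = 35.5 Ω
X_C = 1/(ωC) = 38.3 Ω
Branch 1: Z₁ = R = 15.6 Ω
Branch 2 (series LC): Z₂ = j(X_L − X_C) = −j2.73 Ω
Parallel: Z = Z₁Z₂/(Z₁+Z₂), |Z| = 2.69 Ω, ∠Z = -80.1°
I = V/|Z| = 56.2 A
P = VI cos φ = 151 × 56.2 × cos(-80.1°) = 1.46 kW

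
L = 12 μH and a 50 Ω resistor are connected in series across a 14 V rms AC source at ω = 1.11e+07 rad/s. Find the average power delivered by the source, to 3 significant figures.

X_L = ωL = 133 Ω
Z = 50.0 + j133 Ω
|Z| = √(50.0² + 133²) = 142 Ω
∠Z = arctan(133/50.0) = 69.4°
I = V/|Z| = 98.4 mA
P = VI cos φ = 14 × 0.0984 × cos(69.4°) = 484 mW

484 mW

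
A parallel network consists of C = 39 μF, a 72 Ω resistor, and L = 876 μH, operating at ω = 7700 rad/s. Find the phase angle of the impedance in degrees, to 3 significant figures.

X_L = ωL = 6.75 Ω
X_C = 1/(ωC) = 3.33 Ω
Parallel: admittances add. Y = 1/R + 1/(jωL) + jωC
Y = (0.0139 + j0.152) S
|Y| = 0.153 S → |Z| = 1/|Y| = 6.55 Ω, ∠Z = −∠Y = -84.8°

-84.8°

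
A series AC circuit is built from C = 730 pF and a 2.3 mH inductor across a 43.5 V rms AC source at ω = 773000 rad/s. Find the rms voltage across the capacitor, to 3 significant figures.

X_L = ωL = 1780 Ω
X_C = 1/(ωC) = 1770 Ω
Net reactance X = X_L − X_C = 5.76 Ω
Z = j5.76 Ω
|Z| = √(0² + 5.76²) = 5.76 Ω
I = V/|Z| = 7.55 A
V_C = I·|Z_C| = 7.55 × 1770 = 13400 V

13400 V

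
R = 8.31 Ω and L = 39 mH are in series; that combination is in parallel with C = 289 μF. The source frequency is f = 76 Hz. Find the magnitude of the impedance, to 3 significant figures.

10.5 Ω

ω = 2πf = 477.5 rad/s
X_L = ωL = 18.6 Ω
X_C = 1/(ωC) = 7.25 Ω
Branch 1 (R+jX_L): Z₁ = 8.31 + j18.6 Ω, |Z₁| = 20.4 Ω
Branch 2 (−jX_C): Z₂ = −j7.25 Ω
Parallel: Z = Z₁Z₂/(Z₁+Z₂), |Z| = 10.5 Ω, ∠Z = -77.9°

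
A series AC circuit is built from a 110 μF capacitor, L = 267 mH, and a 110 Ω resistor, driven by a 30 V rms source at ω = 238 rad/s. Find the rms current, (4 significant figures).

X_L = ωL = 63.55 Ω
X_C = 1/(ωC) = 38.20 Ω
Net reactance X = X_L − X_C = 25.35 Ω
Z = 110.0 + j25.35 Ω
|Z| = √(110.0² + 25.35²) = 112.9 Ω
I = V/|Z| = 30/112.9 = 265.8 mA

265.8 mA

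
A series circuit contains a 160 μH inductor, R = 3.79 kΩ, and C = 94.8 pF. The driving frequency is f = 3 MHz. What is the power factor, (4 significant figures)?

0.8392

ω = 2πf = 1.885e+07 rad/s
X_L = ωL = 3016 Ω
X_C = 1/(ωC) = 559.6 Ω
Net reactance X = X_L − X_C = 2456 Ω
Z = 3790 + j2456 Ω
|Z| = √(3790² + 2456²) = 4516 Ω
∠Z = arctan(2456/3790) = 32.95°
cos φ = cos(32.95°) = 0.8392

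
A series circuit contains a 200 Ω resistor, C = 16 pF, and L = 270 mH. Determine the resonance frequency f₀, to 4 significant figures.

ω₀ = 1/√(LC) = 1/√(0.27 × 1.6e-11) = 481100 rad/s
f₀ = ω₀/(2π) = 76.57 kHz

76.57 kHz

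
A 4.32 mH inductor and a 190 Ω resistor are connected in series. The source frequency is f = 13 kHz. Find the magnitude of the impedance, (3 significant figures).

ω = 2πf = 81680 rad/s
X_L = ωL = 353 Ω
Z = 190 + j353 Ω
|Z| = √(190² + 353²) = 401 Ω

401 Ω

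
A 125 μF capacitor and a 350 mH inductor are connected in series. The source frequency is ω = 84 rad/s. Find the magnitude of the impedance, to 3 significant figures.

X_L = ωL = 29.4 Ω
X_C = 1/(ωC) = 95.2 Ω
Net reactance X = X_L − X_C = -65.8 Ω
Z = − j65.8 Ω
|Z| = √(0² + 65.8²) = 65.8 Ω

65.8 Ω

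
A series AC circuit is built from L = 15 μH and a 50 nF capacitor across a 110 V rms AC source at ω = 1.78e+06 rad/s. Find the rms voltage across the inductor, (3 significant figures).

190 V

X_L = ωL = 26.7 Ω
X_C = 1/(ωC) = 11.2 Ω
Net reactance X = X_L − X_C = 15.5 Ω
Z = j15.5 Ω
|Z| = √(0² + 15.5²) = 15.5 Ω
I = V/|Z| = 7.11 A
V_L = I·|Z_L| = 7.11 × 26.7 = 190 V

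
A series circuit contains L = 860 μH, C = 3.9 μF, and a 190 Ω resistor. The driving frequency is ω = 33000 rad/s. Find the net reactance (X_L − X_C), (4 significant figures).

20.61 Ω

X_L = ωL = 28.38 Ω
X_C = 1/(ωC) = 7.770 Ω
X = 28.38 − 7.770 = 20.61 Ω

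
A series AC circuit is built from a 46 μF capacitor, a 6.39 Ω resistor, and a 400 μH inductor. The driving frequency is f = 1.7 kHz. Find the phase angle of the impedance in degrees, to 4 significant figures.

ω = 2πf = 10680 rad/s
X_L = ωL = 4.273 Ω
X_C = 1/(ωC) = 2.035 Ω
Net reactance X = X_L − X_C = 2.237 Ω
Z = 6.390 + j2.237 Ω
|Z| = √(6.390² + 2.237²) = 6.770 Ω
∠Z = arctan(2.237/6.390) = 19.30°

19.30°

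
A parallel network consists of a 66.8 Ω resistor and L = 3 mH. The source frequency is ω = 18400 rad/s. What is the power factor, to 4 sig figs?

0.6370

X_L = ωL = 55.20 Ω
Parallel: admittances add. Y = 1/R + 1/(jωL)
Y = (0.01497 − j0.01812) S
|Y| = 0.02350 S → |Z| = 1/|Y| = 42.55 Ω, ∠Z = −∠Y = 50.43°
cos φ = cos(50.43°) = 0.6370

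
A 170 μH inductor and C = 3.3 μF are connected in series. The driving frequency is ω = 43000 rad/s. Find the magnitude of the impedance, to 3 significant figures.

0.263 Ω

X_L = ωL = 7.31 Ω
X_C = 1/(ωC) = 7.05 Ω
Net reactance X = X_L − X_C = 0.263 Ω
Z = j0.263 Ω
|Z| = √(0² + 0.263²) = 0.263 Ω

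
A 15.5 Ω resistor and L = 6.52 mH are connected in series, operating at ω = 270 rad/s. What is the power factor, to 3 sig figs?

0.994

X_L = ωL = 1.76 Ω
Z = 15.5 + j1.76 Ω
|Z| = √(15.5² + 1.76²) = 15.6 Ω
∠Z = arctan(1.76/15.5) = 6.48°
cos φ = cos(6.48°) = 0.994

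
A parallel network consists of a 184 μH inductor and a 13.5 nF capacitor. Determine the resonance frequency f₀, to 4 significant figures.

ω₀ = 1/√(LC) = 1/√(0.000184 × 1.35e-08) = 634500 rad/s
f₀ = ω₀/(2π) = 101.0 kHz

101.0 kHz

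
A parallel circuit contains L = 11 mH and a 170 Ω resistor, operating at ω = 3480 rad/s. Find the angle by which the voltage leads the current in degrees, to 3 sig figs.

X_L = ωL = 38.3 Ω
Parallel: admittances add. Y = 1/R + 1/(jωL)
Y = (0.00588 − j0.0261) S
|Y| = 0.0268 S → |Z| = 1/|Y| = 37.3 Ω, ∠Z = −∠Y = 77.3°

77.3°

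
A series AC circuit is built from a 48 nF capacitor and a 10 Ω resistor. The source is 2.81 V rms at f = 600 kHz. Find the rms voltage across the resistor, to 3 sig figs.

2.46 V

ω = 2πf = 3.77e+06 rad/s
X_C = 1/(ωC) = 5.53 Ω
Z = 10.0 − j5.53 Ω
|Z| = √(10.0² + 5.53²) = 11.4 Ω
I = V/|Z| = 246 mA
V_R = I·|Z_R| = 0.246 × 10.0 = 2.46 V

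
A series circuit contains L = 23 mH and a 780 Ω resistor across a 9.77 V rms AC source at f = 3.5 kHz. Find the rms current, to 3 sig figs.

10.5 mA

ω = 2πf = 21990 rad/s
X_L = ωL = 506 Ω
Z = 780 + j506 Ω
|Z| = √(780² + 506²) = 930 Ω
I = V/|Z| = 9.77/930 = 10.5 mA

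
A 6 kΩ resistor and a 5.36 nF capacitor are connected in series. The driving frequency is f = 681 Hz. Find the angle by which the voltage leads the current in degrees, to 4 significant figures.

-82.16°

ω = 2πf = 4279 rad/s
X_C = 1/(ωC) = 43600 Ω
Z = 6000 − j43600 Ω
|Z| = √(6000² + 43600²) = 44010 Ω
∠Z = arctan(-43600/6000) = -82.16°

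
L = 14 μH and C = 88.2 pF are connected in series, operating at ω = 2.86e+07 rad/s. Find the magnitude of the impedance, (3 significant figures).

X_L = ωL = 400 Ω
X_C = 1/(ωC) = 396 Ω
Net reactance X = X_L − X_C = 3.97 Ω
Z = j3.97 Ω
|Z| = √(0² + 3.97²) = 3.97 Ω

3.97 Ω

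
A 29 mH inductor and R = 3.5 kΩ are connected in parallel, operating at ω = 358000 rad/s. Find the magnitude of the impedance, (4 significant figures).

3317 Ω

X_L = ωL = 10380 Ω
Parallel: admittances add. Y = 1/R + 1/(jωL)
Y = (0.0002857 − j9.632e-05) S
|Y| = 0.0003015 S → |Z| = 1/|Y| = 3317 Ω, ∠Z = −∠Y = 18.63°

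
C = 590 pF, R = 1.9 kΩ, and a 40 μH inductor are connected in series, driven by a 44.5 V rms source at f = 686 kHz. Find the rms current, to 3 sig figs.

23.3 mA

ω = 2πf = 4.31e+06 rad/s
X_L = ωL = 172 Ω
X_C = 1/(ωC) = 393 Ω
Net reactance X = X_L − X_C = -221 Ω
Z = 1900 − j221 Ω
|Z| = √(1900² + 221²) = 1910 Ω
I = V/|Z| = 44.5/1910 = 23.3 mA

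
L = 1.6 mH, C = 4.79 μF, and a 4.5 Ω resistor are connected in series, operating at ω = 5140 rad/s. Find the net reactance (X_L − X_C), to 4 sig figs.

X_L = ωL = 8.224 Ω
X_C = 1/(ωC) = 40.62 Ω
X = 8.224 − 40.62 = -32.39 Ω

-32.39 Ω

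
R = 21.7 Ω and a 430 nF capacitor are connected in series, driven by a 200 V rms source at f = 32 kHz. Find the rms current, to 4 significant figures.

ω = 2πf = 201100 rad/s
X_C = 1/(ωC) = 11.57 Ω
Z = 21.70 − j11.57 Ω
|Z| = √(21.70² + 11.57²) = 24.59 Ω
I = V/|Z| = 200/24.59 = 8.133 A

8.133 A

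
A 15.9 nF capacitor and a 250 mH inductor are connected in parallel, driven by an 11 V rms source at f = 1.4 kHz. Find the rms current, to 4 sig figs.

3.464 mA

ω = 2πf = 8796 rad/s
X_L = ωL = 2199 Ω
X_C = 1/(ωC) = 7150 Ω
Parallel: admittances add. Y = 1/(jωL) + jωC
Y = (0 − j0.0003149) S
|Y| = 0.0003149 S → |Z| = 1/|Y| = 3176 Ω, ∠Z = −∠Y = 90.00°
I = V/|Z| = 11/3176 = 3.464 mA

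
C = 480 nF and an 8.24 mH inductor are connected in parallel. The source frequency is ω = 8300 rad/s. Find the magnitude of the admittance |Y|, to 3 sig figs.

10.6 mS

X_L = ωL = 68.4 Ω
X_C = 1/(ωC) = 251 Ω
Parallel: admittances add. Y = 1/(jωL) + jωC
Y = (0 − j0.0106) S
|Y| = 0.0106 S → |Z| = 1/|Y| = 94.0 Ω, ∠Z = −∠Y = 90.0°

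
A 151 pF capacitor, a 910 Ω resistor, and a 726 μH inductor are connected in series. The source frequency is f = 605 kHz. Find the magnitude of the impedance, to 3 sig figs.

1370 Ω

ω = 2πf = 3.801e+06 rad/s
X_L = ωL = 2760 Ω
X_C = 1/(ωC) = 1740 Ω
Net reactance X = X_L − X_C = 1020 Ω
Z = 910 + j1020 Ω
|Z| = √(910² + 1020²) = 1370 Ω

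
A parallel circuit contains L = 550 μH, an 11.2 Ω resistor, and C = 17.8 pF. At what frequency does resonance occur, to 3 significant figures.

ω₀ = 1/√(LC) = 1/√(0.00055 × 1.78e-11) = 1.011e+07 rad/s
f₀ = ω₀/(2π) = 1.61 MHz

1.61 MHz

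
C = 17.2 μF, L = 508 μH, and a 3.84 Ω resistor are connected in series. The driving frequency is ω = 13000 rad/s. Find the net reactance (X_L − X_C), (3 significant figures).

X_L = ωL = 6.60 Ω
X_C = 1/(ωC) = 4.47 Ω
X = 6.60 − 4.47 = 2.13 Ω

2.13 Ω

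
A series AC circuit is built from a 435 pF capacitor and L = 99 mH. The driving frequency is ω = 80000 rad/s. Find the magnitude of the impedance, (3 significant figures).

20800 Ω

X_L = ωL = 7920 Ω
X_C = 1/(ωC) = 28700 Ω
Net reactance X = X_L − X_C = -20800 Ω
Z = − j20800 Ω
|Z| = √(0² + 20800²) = 20800 Ω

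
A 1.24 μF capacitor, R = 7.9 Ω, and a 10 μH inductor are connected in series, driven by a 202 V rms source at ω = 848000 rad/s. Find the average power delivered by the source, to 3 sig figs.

X_L = ωL = 8.48 Ω
X_C = 1/(ωC) = 0.951 Ω
Net reactance X = X_L − X_C = 7.53 Ω
Z = 7.90 + j7.53 Ω
|Z| = √(7.90² + 7.53²) = 10.9 Ω
∠Z = arctan(7.53/7.90) = 43.6°
I = V/|Z| = 18.5 A
P = VI cos φ = 202 × 18.5 × cos(43.6°) = 2.71 kW

2.71 kW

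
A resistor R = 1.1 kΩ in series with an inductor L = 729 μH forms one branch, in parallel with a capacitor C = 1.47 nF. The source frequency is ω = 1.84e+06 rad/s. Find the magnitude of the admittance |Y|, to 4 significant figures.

X_L = ωL = 1341 Ω
X_C = 1/(ωC) = 369.7 Ω
Branch 1 (R+jX_L): Z₁ = 1100 + j1341 Ω, |Z₁| = 1735 Ω
Branch 2 (−jX_C): Z₂ = −j369.7 Ω
Parallel: Z = Z₁Z₂/(Z₁+Z₂), |Z| = 437.0 Ω, ∠Z = -80.81°
|Y| = 1/|Z| = 2.288 mS

2.288 mS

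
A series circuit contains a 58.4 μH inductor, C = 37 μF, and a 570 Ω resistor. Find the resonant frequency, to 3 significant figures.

ω₀ = 1/√(LC) = 1/√(5.84e-05 × 3.7e-05) = 21510 rad/s
f₀ = ω₀/(2π) = 3.42 kHz

3.42 kHz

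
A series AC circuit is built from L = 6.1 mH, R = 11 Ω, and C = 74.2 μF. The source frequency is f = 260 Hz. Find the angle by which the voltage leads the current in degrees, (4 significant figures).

8.863°

ω = 2πf = 1634 rad/s
X_L = ωL = 9.965 Ω
X_C = 1/(ωC) = 8.250 Ω
Net reactance X = X_L − X_C = 1.715 Ω
Z = 11.00 + j1.715 Ω
|Z| = √(11.00² + 1.715²) = 11.13 Ω
∠Z = arctan(1.715/11.00) = 8.863°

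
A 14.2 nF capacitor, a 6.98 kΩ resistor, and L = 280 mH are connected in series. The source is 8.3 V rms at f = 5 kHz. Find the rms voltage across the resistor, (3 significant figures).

ω = 2πf = 31420 rad/s
X_L = ωL = 8800 Ω
X_C = 1/(ωC) = 2240 Ω
Net reactance X = X_L − X_C = 6550 Ω
Z = 6980 + j6550 Ω
|Z| = √(6980² + 6550²) = 9580 Ω
I = V/|Z| = 867 μA
V_R = I·|Z_R| = 0.000867 × 6980 = 6.05 V

6.05 V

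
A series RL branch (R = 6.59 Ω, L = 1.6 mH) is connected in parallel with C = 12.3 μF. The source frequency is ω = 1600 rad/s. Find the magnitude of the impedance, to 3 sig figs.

X_L = ωL = 2.56 Ω
X_C = 1/(ωC) = 50.8 Ω
Branch 1 (R+jX_L): Z₁ = 6.59 + j2.56 Ω, |Z₁| = 7.07 Ω
Branch 2 (−jX_C): Z₂ = −j50.8 Ω
Parallel: Z = Z₁Z₂/(Z₁+Z₂), |Z| = 7.38 Ω, ∠Z = 13.5°

7.38 Ω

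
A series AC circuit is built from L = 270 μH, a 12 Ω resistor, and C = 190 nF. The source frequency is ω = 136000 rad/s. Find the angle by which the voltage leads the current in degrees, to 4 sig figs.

-9.368°

X_L = ωL = 36.72 Ω
X_C = 1/(ωC) = 38.70 Ω
Net reactance X = X_L − X_C = -1.980 Ω
Z = 12.00 − j1.980 Ω
|Z| = √(12.00² + 1.980²) = 12.16 Ω
∠Z = arctan(-1.980/12.00) = -9.368°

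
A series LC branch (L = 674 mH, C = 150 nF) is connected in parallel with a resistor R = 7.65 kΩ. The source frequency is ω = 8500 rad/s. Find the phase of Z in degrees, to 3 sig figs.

X_L = ωL = 5730 Ω
X_C = 1/(ωC) = 784 Ω
Branch 1: Z₁ = R = 7650 Ω
Branch 2 (series LC): Z₂ = j(X_L − X_C) = j4940 Ω
Parallel: Z = Z₁Z₂/(Z₁+Z₂), |Z| = 4150 Ω, ∠Z = 57.1°

57.1°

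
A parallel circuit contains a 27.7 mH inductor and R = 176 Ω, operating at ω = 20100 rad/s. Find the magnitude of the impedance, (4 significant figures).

X_L = ωL = 556.8 Ω
Parallel: admittances add. Y = 1/R + 1/(jωL)
Y = (0.005682 − j0.001796) S
|Y| = 0.005959 S → |Z| = 1/|Y| = 167.8 Ω, ∠Z = −∠Y = 17.54°

167.8 Ω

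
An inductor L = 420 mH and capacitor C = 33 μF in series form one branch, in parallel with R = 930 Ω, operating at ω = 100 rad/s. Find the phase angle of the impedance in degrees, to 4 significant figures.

X_L = ωL = 42.00 Ω
X_C = 1/(ωC) = 303.0 Ω
Branch 1: Z₁ = R = 930.0 Ω
Branch 2 (series LC): Z₂ = j(X_L − X_C) = −j261.0 Ω
Parallel: Z = Z₁Z₂/(Z₁+Z₂), |Z| = 251.3 Ω, ∠Z = -74.32°

-74.32°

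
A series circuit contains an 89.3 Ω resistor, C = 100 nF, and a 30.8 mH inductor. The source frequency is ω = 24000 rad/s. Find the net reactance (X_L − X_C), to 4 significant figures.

X_L = ωL = 739.2 Ω
X_C = 1/(ωC) = 416.7 Ω
X = 739.2 − 416.7 = 322.5 Ω

322.5 Ω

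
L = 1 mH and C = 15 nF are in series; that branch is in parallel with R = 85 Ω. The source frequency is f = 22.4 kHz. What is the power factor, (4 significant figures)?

0.9689

ω = 2πf = 140700 rad/s
X_L = ωL = 140.7 Ω
X_C = 1/(ωC) = 473.7 Ω
Branch 1: Z₁ = R = 85.00 Ω
Branch 2 (series LC): Z₂ = j(X_L − X_C) = −j332.9 Ω
Parallel: Z = Z₁Z₂/(Z₁+Z₂), |Z| = 82.36 Ω, ∠Z = -14.32°
cos φ = cos(-14.32°) = 0.9689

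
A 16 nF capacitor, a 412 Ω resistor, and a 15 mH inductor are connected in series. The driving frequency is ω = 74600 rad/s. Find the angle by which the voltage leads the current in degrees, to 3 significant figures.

34.3°

X_L = ωL = 1120 Ω
X_C = 1/(ωC) = 838 Ω
Net reactance X = X_L − X_C = 281 Ω
Z = 412 + j281 Ω
|Z| = √(412² + 281²) = 499 Ω
∠Z = arctan(281/412) = 34.3°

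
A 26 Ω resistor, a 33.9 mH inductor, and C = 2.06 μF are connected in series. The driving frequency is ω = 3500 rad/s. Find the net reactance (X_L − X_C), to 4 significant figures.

X_L = ωL = 118.6 Ω
X_C = 1/(ωC) = 138.7 Ω
X = 118.6 − 138.7 = -20.05 Ω

-20.05 Ω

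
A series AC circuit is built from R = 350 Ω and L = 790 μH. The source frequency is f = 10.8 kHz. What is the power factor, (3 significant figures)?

ω = 2πf = 67860 rad/s
X_L = ωL = 53.6 Ω
Z = 350 + j53.6 Ω
|Z| = √(350² + 53.6²) = 354 Ω
∠Z = arctan(53.6/350) = 8.71°
cos φ = cos(8.71°) = 0.988

0.988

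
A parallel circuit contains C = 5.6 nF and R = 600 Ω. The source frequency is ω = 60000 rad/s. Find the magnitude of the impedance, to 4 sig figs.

588.2 Ω

X_C = 1/(ωC) = 2976 Ω
Parallel: admittances add. Y = 1/R + jωC
Y = (0.001667 + j0.0003360) S
|Y| = 0.001700 S → |Z| = 1/|Y| = 588.2 Ω, ∠Z = −∠Y = -11.40°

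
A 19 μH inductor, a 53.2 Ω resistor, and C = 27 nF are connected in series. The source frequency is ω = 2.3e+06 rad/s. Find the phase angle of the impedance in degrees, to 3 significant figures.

X_L = ωL = 43.7 Ω
X_C = 1/(ωC) = 16.1 Ω
Net reactance X = X_L − X_C = 27.6 Ω
Z = 53.2 + j27.6 Ω
|Z| = √(53.2² + 27.6²) = 59.9 Ω
∠Z = arctan(27.6/53.2) = 27.4°

27.4°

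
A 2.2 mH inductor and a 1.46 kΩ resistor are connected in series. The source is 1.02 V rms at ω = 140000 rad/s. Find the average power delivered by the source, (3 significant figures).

682 μW

X_L = ωL = 308 Ω
Z = 1460 + j308 Ω
|Z| = √(1460² + 308²) = 1490 Ω
∠Z = arctan(308/1460) = 11.9°
I = V/|Z| = 684 μA
P = VI cos φ = 1.02 × 0.000684 × cos(11.9°) = 682 μW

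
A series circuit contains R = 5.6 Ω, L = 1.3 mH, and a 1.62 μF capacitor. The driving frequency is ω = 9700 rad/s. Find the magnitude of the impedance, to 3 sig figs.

X_L = ωL = 12.6 Ω
X_C = 1/(ωC) = 63.6 Ω
Net reactance X = X_L − X_C = -51.0 Ω
Z = 5.60 − j51.0 Ω
|Z| = √(5.60² + 51.0²) = 51.3 Ω

51.3 Ω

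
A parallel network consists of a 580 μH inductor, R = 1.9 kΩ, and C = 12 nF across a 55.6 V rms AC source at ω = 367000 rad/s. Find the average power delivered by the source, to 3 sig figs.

1.63 W

X_L = ωL = 213 Ω
X_C = 1/(ωC) = 227 Ω
Parallel: admittances add. Y = 1/R + 1/(jωL) + jωC
Y = (0.000526 − j0.000294) S
|Y| = 0.000603 S → |Z| = 1/|Y| = 1660 Ω, ∠Z = −∠Y = 29.2°
I = V/|Z| = 33.5 mA
P = VI cos φ = 55.6 × 0.0335 × cos(29.2°) = 1.63 W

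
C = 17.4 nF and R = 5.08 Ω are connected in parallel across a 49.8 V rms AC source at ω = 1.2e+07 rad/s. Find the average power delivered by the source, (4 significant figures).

488.2 W

X_C = 1/(ωC) = 4.789 Ω
Parallel: admittances add. Y = 1/R + jωC
Y = (0.1969 + j0.2088) S
|Y| = 0.2870 S → |Z| = 1/|Y| = 3.485 Ω, ∠Z = −∠Y = -46.69°
I = V/|Z| = 14.29 A
P = VI cos φ = 49.8 × 14.29 × cos(-46.69°) = 488.2 W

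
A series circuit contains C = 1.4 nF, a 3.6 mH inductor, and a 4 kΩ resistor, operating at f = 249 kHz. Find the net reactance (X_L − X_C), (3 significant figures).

ω = 2πf = 1.565e+06 rad/s
X_L = ωL = 5630 Ω
X_C = 1/(ωC) = 457 Ω
X = 5630 − 457 = 5180 Ω

5180 Ω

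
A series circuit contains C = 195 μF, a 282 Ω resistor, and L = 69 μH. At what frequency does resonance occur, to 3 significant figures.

ω₀ = 1/√(LC) = 1/√(6.9e-05 × 0.000195) = 8621 rad/s
f₀ = ω₀/(2π) = 1.37 kHz

1.37 kHz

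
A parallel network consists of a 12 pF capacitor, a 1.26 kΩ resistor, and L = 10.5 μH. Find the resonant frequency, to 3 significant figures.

14.2 MHz

ω₀ = 1/√(LC) = 1/√(1.05e-05 × 1.2e-11) = 8.909e+07 rad/s
f₀ = ω₀/(2π) = 14.2 MHz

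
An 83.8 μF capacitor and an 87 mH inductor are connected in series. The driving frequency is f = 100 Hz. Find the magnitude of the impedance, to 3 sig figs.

35.7 Ω

ω = 2πf = 628.3 rad/s
X_L = ωL = 54.7 Ω
X_C = 1/(ωC) = 19.0 Ω
Net reactance X = X_L − X_C = 35.7 Ω
Z = j35.7 Ω
|Z| = √(0² + 35.7²) = 35.7 Ω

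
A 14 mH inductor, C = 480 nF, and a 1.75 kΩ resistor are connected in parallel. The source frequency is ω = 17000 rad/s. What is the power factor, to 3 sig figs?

0.143

X_L = ωL = 238 Ω
X_C = 1/(ωC) = 123 Ω
Parallel: admittances add. Y = 1/R + 1/(jωL) + jωC
Y = (0.000571 + j0.00396) S
|Y| = 0.00400 S → |Z| = 1/|Y| = 250 Ω, ∠Z = −∠Y = -81.8°
cos φ = cos(-81.8°) = 0.143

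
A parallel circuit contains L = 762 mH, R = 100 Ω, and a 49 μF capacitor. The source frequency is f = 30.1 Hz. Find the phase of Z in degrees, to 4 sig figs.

ω = 2πf = 189.1 rad/s
X_L = ωL = 144.1 Ω
X_C = 1/(ωC) = 107.9 Ω
Parallel: admittances add. Y = 1/R + 1/(jωL) + jωC
Y = (0.01000 + j0.002328) S
|Y| = 0.01027 S → |Z| = 1/|Y| = 97.40 Ω, ∠Z = −∠Y = -13.11°

-13.11°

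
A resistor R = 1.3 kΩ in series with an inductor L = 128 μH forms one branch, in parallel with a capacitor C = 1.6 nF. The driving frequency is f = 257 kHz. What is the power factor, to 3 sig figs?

ω = 2πf = 1.615e+06 rad/s
X_L = ωL = 207 Ω
X_C = 1/(ωC) = 387 Ω
Branch 1 (R+jX_L): Z₁ = 1300 + j207 Ω, |Z₁| = 1320 Ω
Branch 2 (−jX_C): Z₂ = −j387 Ω
Parallel: Z = Z₁Z₂/(Z₁+Z₂), |Z| = 388 Ω, ∠Z = -73.1°
cos φ = cos(-73.1°) = 0.291

0.291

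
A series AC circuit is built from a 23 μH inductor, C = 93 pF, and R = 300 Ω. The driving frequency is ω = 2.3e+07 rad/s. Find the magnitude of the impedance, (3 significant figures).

306 Ω

X_L = ωL = 529 Ω
X_C = 1/(ωC) = 468 Ω
Net reactance X = X_L − X_C = 61.5 Ω
Z = 300 + j61.5 Ω
|Z| = √(300² + 61.5²) = 306 Ω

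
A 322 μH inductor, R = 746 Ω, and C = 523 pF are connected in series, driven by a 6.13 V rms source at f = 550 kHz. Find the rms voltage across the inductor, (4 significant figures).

ω = 2πf = 3.456e+06 rad/s
X_L = ωL = 1113 Ω
X_C = 1/(ωC) = 553.3 Ω
Net reactance X = X_L − X_C = 559.5 Ω
Z = 746.0 + j559.5 Ω
|Z| = √(746.0² + 559.5²) = 932.5 Ω
I = V/|Z| = 6.574 mA
V_L = I·|Z_L| = 0.006574 × 1113 = 7.315 V

7.315 V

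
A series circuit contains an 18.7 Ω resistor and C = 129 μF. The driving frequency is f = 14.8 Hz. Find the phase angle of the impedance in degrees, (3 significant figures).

ω = 2πf = 92.99 rad/s
X_C = 1/(ωC) = 83.4 Ω
Z = 18.7 − j83.4 Ω
|Z| = √(18.7² + 83.4²) = 85.4 Ω
∠Z = arctan(-83.4/18.7) = -77.4°

-77.4°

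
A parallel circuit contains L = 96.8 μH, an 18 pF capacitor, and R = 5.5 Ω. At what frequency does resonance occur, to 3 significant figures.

3.81 MHz

ω₀ = 1/√(LC) = 1/√(9.68e-05 × 1.8e-11) = 2.396e+07 rad/s
f₀ = ω₀/(2π) = 3.81 MHz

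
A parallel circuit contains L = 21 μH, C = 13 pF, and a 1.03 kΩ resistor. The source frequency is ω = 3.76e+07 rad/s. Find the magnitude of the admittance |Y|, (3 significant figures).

1.24 mS

X_L = ωL = 790 Ω
X_C = 1/(ωC) = 2050 Ω
Parallel: admittances add. Y = 1/R + 1/(jωL) + jωC
Y = (0.000971 − j0.000778) S
|Y| = 0.00124 S → |Z| = 1/|Y| = 804 Ω, ∠Z = −∠Y = 38.7°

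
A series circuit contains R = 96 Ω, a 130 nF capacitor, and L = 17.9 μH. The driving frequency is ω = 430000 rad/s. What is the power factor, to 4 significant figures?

X_L = ωL = 7.697 Ω
X_C = 1/(ωC) = 17.89 Ω
Net reactance X = X_L − X_C = -10.19 Ω
Z = 96.00 − j10.19 Ω
|Z| = √(96.00² + 10.19²) = 96.54 Ω
∠Z = arctan(-10.19/96.00) = -6.060°
cos φ = cos(-6.060°) = 0.9944

0.9944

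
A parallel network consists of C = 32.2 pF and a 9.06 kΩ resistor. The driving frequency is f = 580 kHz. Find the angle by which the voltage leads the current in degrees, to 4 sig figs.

ω = 2πf = 3.644e+06 rad/s
X_C = 1/(ωC) = 8522 Ω
Parallel: admittances add. Y = 1/R + jωC
Y = (0.0001104 + j0.0001173) S
|Y| = 0.0001611 S → |Z| = 1/|Y| = 6207 Ω, ∠Z = −∠Y = -46.75°

-46.75°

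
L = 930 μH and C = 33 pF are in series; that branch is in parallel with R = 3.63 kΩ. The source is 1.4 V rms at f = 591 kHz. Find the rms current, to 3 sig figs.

ω = 2πf = 3.713e+06 rad/s
X_L = ωL = 3450 Ω
X_C = 1/(ωC) = 8160 Ω
Branch 1: Z₁ = R = 3630 Ω
Branch 2 (series LC): Z₂ = j(X_L − X_C) = −j4710 Ω
Parallel: Z = Z₁Z₂/(Z₁+Z₂), |Z| = 2870 Ω, ∠Z = -37.6°
I = V/|Z| = 1.4/2870 = 487 μA

487 μA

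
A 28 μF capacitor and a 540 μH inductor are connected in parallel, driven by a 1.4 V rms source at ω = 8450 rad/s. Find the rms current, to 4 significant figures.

X_L = ωL = 4.563 Ω
X_C = 1/(ωC) = 4.227 Ω
Parallel: admittances add. Y = 1/(jωL) + jωC
Y = (0 + j0.01745) S
|Y| = 0.01745 S → |Z| = 1/|Y| = 57.32 Ω, ∠Z = −∠Y = -90.00°
I = V/|Z| = 1.4/57.32 = 24.42 mA

24.42 mA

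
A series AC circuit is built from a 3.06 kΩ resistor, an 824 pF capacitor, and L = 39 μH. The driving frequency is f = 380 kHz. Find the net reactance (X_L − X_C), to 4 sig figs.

ω = 2πf = 2.388e+06 rad/s
X_L = ωL = 93.12 Ω
X_C = 1/(ωC) = 508.3 Ω
X = 93.12 − 508.3 = -415.2 Ω

-415.2 Ω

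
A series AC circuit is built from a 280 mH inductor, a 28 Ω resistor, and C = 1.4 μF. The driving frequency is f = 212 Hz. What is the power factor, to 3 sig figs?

0.169

ω = 2πf = 1332 rad/s
X_L = ωL = 373 Ω
X_C = 1/(ωC) = 536 Ω
Net reactance X = X_L − X_C = -163 Ω
Z = 28.0 − j163 Ω
|Z| = √(28.0² + 163²) = 166 Ω
∠Z = arctan(-163/28.0) = -80.3°
cos φ = cos(-80.3°) = 0.169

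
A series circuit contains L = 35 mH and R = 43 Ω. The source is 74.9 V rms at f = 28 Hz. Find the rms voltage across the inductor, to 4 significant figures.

ω = 2πf = 175.9 rad/s
X_L = ωL = 6.158 Ω
Z = 43.00 + j6.158 Ω
|Z| = √(43.00² + 6.158²) = 43.44 Ω
I = V/|Z| = 1.724 A
V_L = I·|Z_L| = 1.724 × 6.158 = 10.62 V

10.62 V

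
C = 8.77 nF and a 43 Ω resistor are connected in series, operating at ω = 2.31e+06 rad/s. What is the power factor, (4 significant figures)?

X_C = 1/(ωC) = 49.36 Ω
Z = 43.00 − j49.36 Ω
|Z| = √(43.00² + 49.36²) = 65.46 Ω
∠Z = arctan(-49.36/43.00) = -48.94°
cos φ = cos(-48.94°) = 0.6568

0.6568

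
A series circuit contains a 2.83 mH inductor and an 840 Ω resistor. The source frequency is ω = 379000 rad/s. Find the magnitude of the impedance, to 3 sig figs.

1360 Ω

X_L = ωL = 1070 Ω
Z = 840 + j1070 Ω
|Z| = √(840² + 1070²) = 1360 Ω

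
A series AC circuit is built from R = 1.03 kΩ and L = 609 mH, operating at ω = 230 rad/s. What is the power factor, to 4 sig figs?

X_L = ωL = 140.1 Ω
Z = 1030 + j140.1 Ω
|Z| = √(1030² + 140.1²) = 1039 Ω
∠Z = arctan(140.1/1030) = 7.744°
cos φ = cos(7.744°) = 0.9909

0.9909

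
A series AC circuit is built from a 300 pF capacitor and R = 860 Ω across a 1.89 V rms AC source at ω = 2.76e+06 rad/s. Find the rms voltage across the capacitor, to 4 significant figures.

X_C = 1/(ωC) = 1208 Ω
Z = 860.0 − j1208 Ω
|Z| = √(860.0² + 1208²) = 1483 Ω
I = V/|Z| = 1.275 mA
V_C = I·|Z_C| = 0.001275 × 1208 = 1.540 V

1.540 V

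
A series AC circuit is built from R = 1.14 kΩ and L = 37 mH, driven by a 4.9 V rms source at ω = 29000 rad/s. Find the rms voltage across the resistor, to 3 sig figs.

X_L = ωL = 1070 Ω
Z = 1140 + j1070 Ω
|Z| = √(1140² + 1070²) = 1570 Ω
I = V/|Z| = 3.13 mA
V_R = I·|Z_R| = 0.00313 × 1140 = 3.57 V

3.57 V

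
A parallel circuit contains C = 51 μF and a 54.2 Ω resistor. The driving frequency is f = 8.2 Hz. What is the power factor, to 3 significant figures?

ω = 2πf = 51.52 rad/s
X_C = 1/(ωC) = 381 Ω
Parallel: admittances add. Y = 1/R + jωC
Y = (0.0185 + j0.00263) S
|Y| = 0.0186 S → |Z| = 1/|Y| = 53.7 Ω, ∠Z = −∠Y = -8.11°
cos φ = cos(-8.11°) = 0.990

0.990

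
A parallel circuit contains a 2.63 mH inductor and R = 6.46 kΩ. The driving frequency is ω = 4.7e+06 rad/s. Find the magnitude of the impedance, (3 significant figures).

X_L = ωL = 12400 Ω
Parallel: admittances add. Y = 1/R + 1/(jωL)
Y = (0.000155 − j8.09e-05) S
|Y| = 0.000175 S → |Z| = 1/|Y| = 5730 Ω, ∠Z = −∠Y = 27.6°

5730 Ω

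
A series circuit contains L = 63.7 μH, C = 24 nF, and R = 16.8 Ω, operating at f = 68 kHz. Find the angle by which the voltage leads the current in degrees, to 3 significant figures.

-76.6°

ω = 2πf = 427300 rad/s
X_L = ωL = 27.2 Ω
X_C = 1/(ωC) = 97.5 Ω
Net reactance X = X_L − X_C = -70.3 Ω
Z = 16.8 − j70.3 Ω
|Z| = √(16.8² + 70.3²) = 72.3 Ω
∠Z = arctan(-70.3/16.8) = -76.6°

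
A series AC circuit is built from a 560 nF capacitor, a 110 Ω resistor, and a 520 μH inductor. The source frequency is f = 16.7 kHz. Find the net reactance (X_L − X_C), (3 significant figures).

37.5 Ω

ω = 2πf = 104900 rad/s
X_L = ωL = 54.6 Ω
X_C = 1/(ωC) = 17.0 Ω
X = 54.6 − 17.0 = 37.5 Ω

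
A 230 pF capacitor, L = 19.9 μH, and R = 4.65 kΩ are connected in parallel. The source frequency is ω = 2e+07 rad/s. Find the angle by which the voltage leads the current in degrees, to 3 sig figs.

X_L = ωL = 398 Ω
X_C = 1/(ωC) = 217 Ω
Parallel: admittances add. Y = 1/R + 1/(jωL) + jωC
Y = (0.000215 + j0.00209) S
|Y| = 0.00210 S → |Z| = 1/|Y| = 477 Ω, ∠Z = −∠Y = -84.1°

-84.1°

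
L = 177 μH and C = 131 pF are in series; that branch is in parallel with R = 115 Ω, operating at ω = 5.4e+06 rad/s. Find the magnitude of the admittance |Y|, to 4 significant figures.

X_L = ωL = 955.8 Ω
X_C = 1/(ωC) = 1414 Ω
Branch 1: Z₁ = R = 115.0 Ω
Branch 2 (series LC): Z₂ = j(X_L − X_C) = −j457.8 Ω
Parallel: Z = Z₁Z₂/(Z₁+Z₂), |Z| = 111.5 Ω, ∠Z = -14.10°
|Y| = 1/|Z| = 8.966 mS

8.966 mS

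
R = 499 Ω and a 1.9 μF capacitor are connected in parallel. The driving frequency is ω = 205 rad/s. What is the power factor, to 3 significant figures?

X_C = 1/(ωC) = 2570 Ω
Parallel: admittances add. Y = 1/R + jωC
Y = (0.00200 + j0.000389) S
|Y| = 0.00204 S → |Z| = 1/|Y| = 490 Ω, ∠Z = −∠Y = -11.0°
cos φ = cos(-11.0°) = 0.982

0.982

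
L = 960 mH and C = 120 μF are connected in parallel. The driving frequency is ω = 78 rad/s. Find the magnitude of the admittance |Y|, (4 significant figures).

X_L = ωL = 74.88 Ω
X_C = 1/(ωC) = 106.8 Ω
Parallel: admittances add. Y = 1/(jωL) + jωC
Y = (0 − j0.003995) S
|Y| = 0.003995 S → |Z| = 1/|Y| = 250.3 Ω, ∠Z = −∠Y = 90.00°

3.995 mS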